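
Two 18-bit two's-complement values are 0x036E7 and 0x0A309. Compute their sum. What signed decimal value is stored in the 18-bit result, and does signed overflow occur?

0x036E7 = 000011011011100111 = 14055 (signed)
0x0A309 = 001010001100001001 = 41737 (signed)
  000011011011100111
+ 001010001100001001
= 001101100111110000
Result 001101100111110000: MSB = 0 → value 55792.
Both addends are non-negative and so is the stored result: no signed overflow.

55792; no overflow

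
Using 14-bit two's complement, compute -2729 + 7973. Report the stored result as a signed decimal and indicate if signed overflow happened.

-2729 → 11010101010111
7973 → 01111100100101
  11010101010111
+ 01111100100101
= 01010001111100  (discard carry-out 1)
Result 01010001111100: MSB = 0 → value 5244.
Addends have opposite signs, so signed overflow cannot occur.

5244; no overflow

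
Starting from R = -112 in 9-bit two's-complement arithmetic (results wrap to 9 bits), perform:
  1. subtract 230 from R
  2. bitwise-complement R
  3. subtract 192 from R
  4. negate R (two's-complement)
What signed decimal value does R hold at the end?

Start: R = -112 = 110010000.
R = -112 − 230 = -342; wraps to 170 = 010101010
R = NOT 010101010 = 101010101 = -171
R = -171 − 192 = -363; wraps to 149 = 010010101
R = −(149) = -149 = 101101011

-149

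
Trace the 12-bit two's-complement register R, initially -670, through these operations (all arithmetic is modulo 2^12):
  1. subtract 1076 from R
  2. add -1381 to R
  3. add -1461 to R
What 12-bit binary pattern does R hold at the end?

Start: R = -670 = 110101100010.
R = -670 − 1076 = -1746 = 100100101110
R = -1746 + (-1381) = -3127; wraps to 969 = 001111001001
R = 969 + (-1461) = -492 = 111000010100

111000010100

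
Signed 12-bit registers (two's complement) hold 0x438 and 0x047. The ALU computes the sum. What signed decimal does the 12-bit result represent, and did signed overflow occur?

1151; no overflow

0x438 = 010000111000 = 1080 (signed)
0x047 = 000001000111 = 71 (signed)
  010000111000
+ 000001000111
= 010001111111
Result 010001111111: MSB = 0 → value 1151.
Both addends are non-negative and so is the stored result: no signed overflow.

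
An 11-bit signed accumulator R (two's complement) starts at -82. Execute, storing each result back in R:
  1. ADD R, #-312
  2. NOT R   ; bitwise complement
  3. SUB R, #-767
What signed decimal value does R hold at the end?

Start: R = -82 = 11110101110.
R = -82 + (-312) = -394 = 11001110110
R = NOT 11001110110 = 00110001001 = 393
R = 393 − (-767) = 1160; wraps to -888 = 10010001000

-888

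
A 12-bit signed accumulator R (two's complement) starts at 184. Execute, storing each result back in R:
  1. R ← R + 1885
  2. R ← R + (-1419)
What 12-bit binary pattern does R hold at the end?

001010001010

Start: R = 184 = 000010111000.
R = 184 + 1885 = 2069; wraps to -2027 = 100000010101
R = -2027 + (-1419) = -3446; wraps to 650 = 001010001010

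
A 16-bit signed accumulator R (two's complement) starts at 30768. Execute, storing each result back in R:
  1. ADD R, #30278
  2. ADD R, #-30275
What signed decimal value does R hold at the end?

Start: R = 30768 = 0111100000110000.
R = 30768 + 30278 = 61046; wraps to -4490 = 1110111001110110
R = -4490 + (-30275) = -34765; wraps to 30771 = 0111100000110011

30771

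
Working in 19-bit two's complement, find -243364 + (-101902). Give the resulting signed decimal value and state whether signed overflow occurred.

179022; overflow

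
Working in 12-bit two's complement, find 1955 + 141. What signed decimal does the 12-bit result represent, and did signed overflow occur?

1955 → 011110100011
141 → 000010001101
  011110100011
+ 000010001101
= 100000110000
Result 100000110000: MSB = 1 → 2096 − 4096 = -2000.
Both addends are non-negative but the stored result is negative: signed overflow. The true value 1955 + 141 = 2096 lies outside [-2048, 2047].

-2000; overflow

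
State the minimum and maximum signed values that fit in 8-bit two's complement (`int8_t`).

min = -128, max = 127

Minimum: −2^7 = -128.
Maximum: 2^7 − 1 = 127.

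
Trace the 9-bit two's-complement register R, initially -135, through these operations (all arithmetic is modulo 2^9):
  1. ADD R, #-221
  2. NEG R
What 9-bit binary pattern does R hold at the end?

Start: R = -135 = 101111001.
R = -135 + (-221) = -356; wraps to 156 = 010011100
R = −(156) = -156 = 101100100

101100100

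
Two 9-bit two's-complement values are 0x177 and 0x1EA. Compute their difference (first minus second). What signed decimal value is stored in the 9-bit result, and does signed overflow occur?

-115; no overflow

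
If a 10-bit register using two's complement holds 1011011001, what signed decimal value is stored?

MSB is 1, so the value is negative.
Unsigned reading: 729. Subtract 2^10 = 1024: 729 − 1024 = -295.

-295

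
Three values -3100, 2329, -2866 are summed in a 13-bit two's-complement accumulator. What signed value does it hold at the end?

-3100 + 2329 = -771 (1110011111101)
-771 + (-2866) = -3637 (1000111001011)

-3637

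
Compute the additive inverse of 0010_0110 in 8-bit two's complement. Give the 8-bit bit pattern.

Invert: 11011001. Add 1: 11011010.

11011010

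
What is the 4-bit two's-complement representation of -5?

|-5| = 5 = 0101 in 4 bits.
Invert the bits: 1010. Add 1: 1011.
Check: 1011 reads as 11 − 16 = -5.

1011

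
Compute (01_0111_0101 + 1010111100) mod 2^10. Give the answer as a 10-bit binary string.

  0101110101
+ 1010111100
= 0000110001  (discard carry-out 1)

0000110001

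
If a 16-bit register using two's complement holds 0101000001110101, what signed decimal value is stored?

20597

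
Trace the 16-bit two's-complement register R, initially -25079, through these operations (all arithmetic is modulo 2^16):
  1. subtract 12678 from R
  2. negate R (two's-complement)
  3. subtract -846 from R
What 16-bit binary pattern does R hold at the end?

Start: R = -25079 = 1001111000001001.
R = -25079 − 12678 = -37757; wraps to 27779 = 0110110010000011
R = −(27779) = -27779 = 1001001101111101
R = -27779 − (-846) = -26933 = 1001011011001011

1001011011001011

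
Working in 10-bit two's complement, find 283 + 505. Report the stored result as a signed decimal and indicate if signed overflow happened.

283 → 0100011011
505 → 0111111001
  0100011011
+ 0111111001
= 1100010100
Result 1100010100: MSB = 1 → 788 − 1024 = -236.
Both addends are non-negative but the stored result is negative: signed overflow. The true value 283 + 505 = 788 lies outside [-512, 511].

-236; overflow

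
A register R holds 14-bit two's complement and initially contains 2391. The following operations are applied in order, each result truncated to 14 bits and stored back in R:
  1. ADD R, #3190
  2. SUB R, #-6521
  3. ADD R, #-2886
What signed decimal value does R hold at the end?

-7168

Start: R = 2391 = 00100101010111.
R = 2391 + 3190 = 5581 = 01010111001101
R = 5581 − (-6521) = 12102; wraps to -4282 = 10111101000110
R = -4282 + (-2886) = -7168 = 10010000000000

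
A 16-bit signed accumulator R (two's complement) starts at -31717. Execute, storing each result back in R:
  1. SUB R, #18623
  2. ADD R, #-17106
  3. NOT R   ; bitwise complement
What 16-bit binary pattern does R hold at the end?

0000011101110101

Start: R = -31717 = 1000010000011011.
R = -31717 − 18623 = -50340; wraps to 15196 = 0011101101011100
R = 15196 + (-17106) = -1910 = 1111100010001010
R = NOT 1111100010001010 = 0000011101110101 = 1909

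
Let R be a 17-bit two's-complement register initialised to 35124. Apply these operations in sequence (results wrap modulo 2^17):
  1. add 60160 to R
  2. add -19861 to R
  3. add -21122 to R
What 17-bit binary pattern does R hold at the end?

01101010000011101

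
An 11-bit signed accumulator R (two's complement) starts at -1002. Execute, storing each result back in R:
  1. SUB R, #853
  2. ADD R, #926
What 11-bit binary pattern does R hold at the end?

10001011111

Start: R = -1002 = 10000010110.
R = -1002 − 853 = -1855; wraps to 193 = 00011000001
R = 193 + 926 = 1119; wraps to -929 = 10001011111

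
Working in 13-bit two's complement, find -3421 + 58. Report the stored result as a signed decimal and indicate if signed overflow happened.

-3363; no overflow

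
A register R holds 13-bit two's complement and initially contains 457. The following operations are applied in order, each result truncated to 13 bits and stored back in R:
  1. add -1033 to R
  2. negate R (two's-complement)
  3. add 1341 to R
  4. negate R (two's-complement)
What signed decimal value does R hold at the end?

Start: R = 457 = 0000111001001.
R = 457 + (-1033) = -576 = 1110111000000
R = −(-576) = 576 = 0001001000000
R = 576 + 1341 = 1917 = 0011101111101
R = −(1917) = -1917 = 1100010000011

-1917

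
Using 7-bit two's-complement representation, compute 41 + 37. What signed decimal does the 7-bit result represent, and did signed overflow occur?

-50; overflow

41 → 0101001
37 → 0100101
  0101001
+ 0100101
= 1001110
Result 1001110: MSB = 1 → 78 − 128 = -50.
Both addends are non-negative but the stored result is negative: signed overflow. The true value 41 + 37 = 78 lies outside [-64, 63].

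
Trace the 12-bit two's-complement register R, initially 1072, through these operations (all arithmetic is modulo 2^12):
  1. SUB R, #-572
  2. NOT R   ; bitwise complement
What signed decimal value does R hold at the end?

-1645

Start: R = 1072 = 010000110000.
R = 1072 − (-572) = 1644 = 011001101100
R = NOT 011001101100 = 100110010011 = -1645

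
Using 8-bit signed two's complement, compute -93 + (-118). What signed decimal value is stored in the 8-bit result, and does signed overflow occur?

45; overflow

-93 → 10100011
-118 → 10001010
  10100011
+ 10001010
= 00101101  (discard carry-out 1)
Result 00101101: MSB = 0 → value 45.
Both addends are negative but the stored result is non-negative: signed overflow. The true value -93 + (-118) = -211 lies outside [-128, 127].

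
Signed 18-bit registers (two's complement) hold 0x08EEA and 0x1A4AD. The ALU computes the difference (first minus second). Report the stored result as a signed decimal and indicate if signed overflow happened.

-71107; no overflow

0x08EEA = 001000111011101010 = 36586 (signed)
0x1A4AD = 011010010010101101 = 107693 (signed)
Subtract via negate-and-add: invert 011010010010101101 + 1 = 100101101101010011 (i.e. -107693).
  001000111011101010
+ 100101101101010011
= 101110101000111101
Result 101110101000111101: MSB = 1 → 191037 − 262144 = -71107.
Addends (after negating the subtrahend) have opposite signs, so signed overflow cannot occur.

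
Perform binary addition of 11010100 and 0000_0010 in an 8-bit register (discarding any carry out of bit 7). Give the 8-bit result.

11010110

  11010100
+ 00000010
= 11010110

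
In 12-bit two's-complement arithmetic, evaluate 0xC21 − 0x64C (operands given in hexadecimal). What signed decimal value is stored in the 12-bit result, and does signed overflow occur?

0xC21 = 110000100001 = -991 (signed)
0x64C = 011001001100 = 1612 (signed)
Subtract via negate-and-add: invert 011001001100 + 1 = 100110110100 (i.e. -1612).
  110000100001
+ 100110110100
= 010111010101  (discard carry-out 1)
Result 010111010101: MSB = 0 → value 1493.
Both addends (after negating the subtrahend) are negative but the stored result is non-negative: signed overflow. The true value -991 − 1612 = -2603 lies outside [-2048, 2047].

1493; overflow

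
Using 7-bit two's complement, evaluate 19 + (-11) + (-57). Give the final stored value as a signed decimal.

-49

19 + (-11) = 8 (0001000)
8 + (-57) = -49 (1001111)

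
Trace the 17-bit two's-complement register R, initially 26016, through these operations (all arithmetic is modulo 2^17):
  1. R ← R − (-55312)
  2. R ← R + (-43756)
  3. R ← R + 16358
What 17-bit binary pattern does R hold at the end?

Start: R = 26016 = 00110010110100000.
R = 26016 − (-55312) = 81328; wraps to -49744 = 10011110110110000
R = -49744 + (-43756) = -93500; wraps to 37572 = 01001001011000100
R = 37572 + 16358 = 53930 = 01101001010101010

01101001010101010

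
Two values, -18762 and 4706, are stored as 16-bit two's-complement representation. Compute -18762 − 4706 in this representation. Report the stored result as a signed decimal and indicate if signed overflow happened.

-18762 → 1011011010110110
4706 → 0001001001100010
Subtract via negate-and-add: invert 0001001001100010 + 1 = 1110110110011110 (i.e. -4706).
  1011011010110110
+ 1110110110011110
= 1010010001010100  (discard carry-out 1)
Result 1010010001010100: MSB = 1 → 42068 − 65536 = -23468.
Both addends (after negating the subtrahend) are negative and so is the stored result: no signed overflow.

-23468; no overflow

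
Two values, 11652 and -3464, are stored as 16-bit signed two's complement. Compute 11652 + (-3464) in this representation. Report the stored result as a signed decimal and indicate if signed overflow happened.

8188; no overflow

11652 → 0010110110000100
-3464 → 1111001001111000
  0010110110000100
+ 1111001001111000
= 0001111111111100  (discard carry-out 1)
Result 0001111111111100: MSB = 0 → value 8188.
Addends have opposite signs, so signed overflow cannot occur.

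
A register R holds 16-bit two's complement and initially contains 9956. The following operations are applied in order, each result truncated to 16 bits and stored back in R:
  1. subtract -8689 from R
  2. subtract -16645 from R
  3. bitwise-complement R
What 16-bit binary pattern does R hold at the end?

Start: R = 9956 = 0010011011100100.
R = 9956 − (-8689) = 18645 = 0100100011010101
R = 18645 − (-16645) = 35290; wraps to -30246 = 1000100111011010
R = NOT 1000100111011010 = 0111011000100101 = 30245

0111011000100101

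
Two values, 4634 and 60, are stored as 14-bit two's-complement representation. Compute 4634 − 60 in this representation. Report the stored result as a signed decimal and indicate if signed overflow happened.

4574; no overflow

4634 → 01001000011010
60 → 00000000111100
Subtract via negate-and-add: invert 00000000111100 + 1 = 11111111000100 (i.e. -60).
  01001000011010
+ 11111111000100
= 01000111011110  (discard carry-out 1)
Result 01000111011110: MSB = 0 → value 4574.
Addends (after negating the subtrahend) have opposite signs, so signed overflow cannot occur.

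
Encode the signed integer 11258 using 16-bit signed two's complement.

11258 is non-negative, so write it directly in 16 bits: 0010101111111010.

0010101111111010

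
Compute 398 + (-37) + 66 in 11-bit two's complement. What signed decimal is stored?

398 + (-37) = 361 (00101101001)
361 + 66 = 427 (00110101011)

427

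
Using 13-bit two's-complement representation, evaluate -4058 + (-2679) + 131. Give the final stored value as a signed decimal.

-4058 + (-2679) = -6737 → wraps to 1455 (0010110101111)
1455 + 131 = 1586 (0011000110010)

1586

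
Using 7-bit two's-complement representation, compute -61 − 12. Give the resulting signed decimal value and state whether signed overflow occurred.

-61 → 1000011
12 → 0001100
Subtract via negate-and-add: invert 0001100 + 1 = 1110100 (i.e. -12).
  1000011
+ 1110100
= 0110111  (discard carry-out 1)
Result 0110111: MSB = 0 → value 55.
Both addends (after negating the subtrahend) are negative but the stored result is non-negative: signed overflow. The true value -61 − 12 = -73 lies outside [-64, 63].

55; overflow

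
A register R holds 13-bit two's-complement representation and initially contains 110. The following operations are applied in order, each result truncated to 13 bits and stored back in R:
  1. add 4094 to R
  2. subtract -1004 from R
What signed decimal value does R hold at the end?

Start: R = 110 = 0000001101110.
R = 110 + 4094 = 4204; wraps to -3988 = 1000001101100
R = -3988 − (-1004) = -2984 = 1010001011000

-2984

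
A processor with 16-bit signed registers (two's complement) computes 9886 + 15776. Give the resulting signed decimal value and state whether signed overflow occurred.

9886 → 0010011010011110
15776 → 0011110110100000
  0010011010011110
+ 0011110110100000
= 0110010000111110
Result 0110010000111110: MSB = 0 → value 25662.
Both addends are non-negative and so is the stored result: no signed overflow.

25662; no overflow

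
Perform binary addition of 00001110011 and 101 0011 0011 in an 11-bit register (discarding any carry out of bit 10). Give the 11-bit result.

10110100110

  00001110011
+ 10100110011
= 10110100110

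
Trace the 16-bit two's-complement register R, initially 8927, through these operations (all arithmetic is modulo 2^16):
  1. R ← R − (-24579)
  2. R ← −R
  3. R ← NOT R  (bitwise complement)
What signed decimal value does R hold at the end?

-32031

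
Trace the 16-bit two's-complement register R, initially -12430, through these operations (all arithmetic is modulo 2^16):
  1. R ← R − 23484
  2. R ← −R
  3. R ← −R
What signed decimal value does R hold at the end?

Start: R = -12430 = 1100111101110010.
R = -12430 − 23484 = -35914; wraps to 29622 = 0111001110110110
R = −(29622) = -29622 = 1000110001001010
R = −(-29622) = 29622 = 0111001110110110

29622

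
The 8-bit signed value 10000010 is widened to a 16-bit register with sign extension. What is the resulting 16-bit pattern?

1111111110000010

MSB of 10000010 is 1; replicate it into the new high bits.
11111111|10000010 → 1111111110000010 (still -126).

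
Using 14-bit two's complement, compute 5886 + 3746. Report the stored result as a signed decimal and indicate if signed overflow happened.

-6752; overflow

5886 → 01011011111110
3746 → 00111010100010
  01011011111110
+ 00111010100010
= 10010110100000
Result 10010110100000: MSB = 1 → 9632 − 16384 = -6752.
Both addends are non-negative but the stored result is negative: signed overflow. The true value 5886 + 3746 = 9632 lies outside [-8192, 8191].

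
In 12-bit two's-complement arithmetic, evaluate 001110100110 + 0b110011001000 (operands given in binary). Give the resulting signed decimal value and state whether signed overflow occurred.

110; no overflow

001110100110 = 934 (signed)
0b110011001000 → 110011001000 = -824 (signed)
  001110100110
+ 110011001000
= 000001101110  (discard carry-out 1)
Result 000001101110: MSB = 0 → value 110.
Addends have opposite signs, so signed overflow cannot occur.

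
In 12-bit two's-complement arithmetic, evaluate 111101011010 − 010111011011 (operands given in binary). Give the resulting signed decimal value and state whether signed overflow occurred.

-1665; no overflow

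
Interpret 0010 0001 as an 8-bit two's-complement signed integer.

MSB is 0, so the value is non-negative: 00100001 = 33.

33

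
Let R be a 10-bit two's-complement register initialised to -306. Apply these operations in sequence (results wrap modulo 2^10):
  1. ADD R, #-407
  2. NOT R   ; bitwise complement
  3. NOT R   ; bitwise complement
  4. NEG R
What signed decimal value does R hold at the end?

-311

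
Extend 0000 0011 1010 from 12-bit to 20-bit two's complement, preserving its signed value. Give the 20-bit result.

00000000000000111010

MSB of 000000111010 is 0; replicate it into the new high bits.
00000000|000000111010 → 00000000000000111010 (still 58).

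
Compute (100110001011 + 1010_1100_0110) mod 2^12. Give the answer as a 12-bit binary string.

010001010001

  100110001011
+ 101011000110
= 010001010001  (discard carry-out 1)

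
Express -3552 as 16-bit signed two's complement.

|-3552| = 3552 = 0000110111100000 in 16 bits.
Invert the bits: 1111001000011111. Add 1: 1111001000100000.
Check: 1111001000100000 reads as 61984 − 65536 = -3552.

1111001000100000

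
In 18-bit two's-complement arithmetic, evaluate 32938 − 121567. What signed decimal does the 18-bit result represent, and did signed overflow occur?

32938 → 001000000010101010
121567 → 011101101011011111
Subtract via negate-and-add: invert 011101101011011111 + 1 = 100010010100100001 (i.e. -121567).
  001000000010101010
+ 100010010100100001
= 101010010111001011
Result 101010010111001011: MSB = 1 → 173515 − 262144 = -88629.
Addends (after negating the subtrahend) have opposite signs, so signed overflow cannot occur.

-88629; no overflow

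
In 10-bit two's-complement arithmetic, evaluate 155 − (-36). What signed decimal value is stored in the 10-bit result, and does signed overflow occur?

191; no overflow

155 → 0010011011
-36 → 1111011100
Subtract via negate-and-add: invert 1111011100 + 1 = 0000100100 (i.e. 36).
  0010011011
+ 0000100100
= 0010111111
Result 0010111111: MSB = 0 → value 191.
Both addends (after negating the subtrahend) are non-negative and so is the stored result: no signed overflow.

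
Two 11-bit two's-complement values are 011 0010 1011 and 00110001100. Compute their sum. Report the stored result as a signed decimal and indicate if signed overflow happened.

011 0010 1011 → 01100101011 = 811 (signed)
00110001100 = 396 (signed)
  01100101011
+ 00110001100
= 10010110111
Result 10010110111: MSB = 1 → 1207 − 2048 = -841.
Both addends are non-negative but the stored result is negative: signed overflow. The true value 811 + 396 = 1207 lies outside [-1024, 1023].

-841; overflow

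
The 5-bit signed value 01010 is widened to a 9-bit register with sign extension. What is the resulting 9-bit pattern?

000001010

MSB of 01010 is 0; replicate it into the new high bits.
0000|01010 → 000001010 (still 10).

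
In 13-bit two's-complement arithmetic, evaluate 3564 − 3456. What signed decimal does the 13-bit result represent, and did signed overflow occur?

108; no overflow

3564 → 0110111101100
3456 → 0110110000000
Subtract via negate-and-add: invert 0110110000000 + 1 = 1001010000000 (i.e. -3456).
  0110111101100
+ 1001010000000
= 0000001101100  (discard carry-out 1)
Result 0000001101100: MSB = 0 → value 108.
Addends (after negating the subtrahend) have opposite signs, so signed overflow cannot occur.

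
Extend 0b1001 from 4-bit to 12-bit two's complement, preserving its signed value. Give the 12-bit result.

111111111001

MSB of 1001 is 1; replicate it into the new high bits.
11111111|1001 → 111111111001 (still -7).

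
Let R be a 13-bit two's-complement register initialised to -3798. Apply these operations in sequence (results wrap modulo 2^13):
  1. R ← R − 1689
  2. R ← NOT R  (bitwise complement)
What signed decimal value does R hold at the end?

-2706

Start: R = -3798 = 1000100101010.
R = -3798 − 1689 = -5487; wraps to 2705 = 0101010010001
R = NOT 0101010010001 = 1010101101110 = -2706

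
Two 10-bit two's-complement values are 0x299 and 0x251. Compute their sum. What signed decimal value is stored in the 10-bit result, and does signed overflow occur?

234; overflow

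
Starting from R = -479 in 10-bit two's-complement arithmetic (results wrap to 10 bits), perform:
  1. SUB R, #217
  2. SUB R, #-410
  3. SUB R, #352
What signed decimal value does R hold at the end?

386

Start: R = -479 = 1000100001.
R = -479 − 217 = -696; wraps to 328 = 0101001000
R = 328 − (-410) = 738; wraps to -286 = 1011100010
R = -286 − 352 = -638; wraps to 386 = 0110000010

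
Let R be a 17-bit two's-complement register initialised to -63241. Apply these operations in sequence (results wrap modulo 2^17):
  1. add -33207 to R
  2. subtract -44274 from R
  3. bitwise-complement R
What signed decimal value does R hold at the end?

52173

Start: R = -63241 = 10000100011110111.
R = -63241 + (-33207) = -96448; wraps to 34624 = 01000011101000000
R = 34624 − (-44274) = 78898; wraps to -52174 = 10011010000110010
R = NOT 10011010000110010 = 01100101111001101 = 52173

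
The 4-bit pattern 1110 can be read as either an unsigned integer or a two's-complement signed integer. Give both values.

unsigned = 14, signed = -2

Unsigned: 1110 = 14.
Signed: MSB=1 → 14 − 16 = -2.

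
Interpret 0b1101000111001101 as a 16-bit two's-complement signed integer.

-11827

MSB is 1, so the value is negative.
Unsigned reading: 53709. Subtract 2^16 = 65536: 53709 − 65536 = -11827.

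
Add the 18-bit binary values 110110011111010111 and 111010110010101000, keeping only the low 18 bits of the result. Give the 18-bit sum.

110001010001111111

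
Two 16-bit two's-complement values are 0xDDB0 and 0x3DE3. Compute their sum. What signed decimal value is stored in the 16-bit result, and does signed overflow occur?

7059; no overflow

0xDDB0 = 1101110110110000 = -8784 (signed)
0x3DE3 = 0011110111100011 = 15843 (signed)
  1101110110110000
+ 0011110111100011
= 0001101110010011  (discard carry-out 1)
Result 0001101110010011: MSB = 0 → value 7059.
Addends have opposite signs, so signed overflow cannot occur.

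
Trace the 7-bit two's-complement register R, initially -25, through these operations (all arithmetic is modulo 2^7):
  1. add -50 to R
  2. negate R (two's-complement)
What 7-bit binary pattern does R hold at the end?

1001011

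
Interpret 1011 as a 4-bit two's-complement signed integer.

MSB is 1, so the value is negative.
Unsigned reading: 11. Subtract 2^4 = 16: 11 − 16 = -5.

-5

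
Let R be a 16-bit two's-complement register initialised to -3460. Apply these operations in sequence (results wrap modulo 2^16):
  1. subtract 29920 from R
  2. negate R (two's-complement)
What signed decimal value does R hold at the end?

-32156

Start: R = -3460 = 1111001001111100.
R = -3460 − 29920 = -33380; wraps to 32156 = 0111110110011100
R = −(32156) = -32156 = 1000001001100100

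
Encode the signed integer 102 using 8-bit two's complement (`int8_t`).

01100110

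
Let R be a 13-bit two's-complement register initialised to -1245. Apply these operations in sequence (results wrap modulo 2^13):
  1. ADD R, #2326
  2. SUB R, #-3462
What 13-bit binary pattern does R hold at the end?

Start: R = -1245 = 1101100100011.
R = -1245 + 2326 = 1081 = 0010000111001
R = 1081 − (-3462) = 4543; wraps to -3649 = 1000110111111

1000110111111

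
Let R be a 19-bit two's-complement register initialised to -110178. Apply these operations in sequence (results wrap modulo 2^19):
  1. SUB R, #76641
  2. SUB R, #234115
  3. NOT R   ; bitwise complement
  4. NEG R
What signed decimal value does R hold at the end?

103355

Start: R = -110178 = 1100101000110011110.
R = -110178 − 76641 = -186819 = 1010010011000111101
R = -186819 − 234115 = -420934; wraps to 103354 = 0011001001110111010
R = NOT 0011001001110111010 = 1100110110001000101 = -103355
R = −(-103355) = 103355 = 0011001001110111011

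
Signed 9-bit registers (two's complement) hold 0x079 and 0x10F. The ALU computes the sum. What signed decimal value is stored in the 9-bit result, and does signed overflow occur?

0x079 = 001111001 = 121 (signed)
0x10F = 100001111 = -241 (signed)
  001111001
+ 100001111
= 110001000
Result 110001000: MSB = 1 → 392 − 512 = -120.
Addends have opposite signs, so signed overflow cannot occur.

-120; no overflow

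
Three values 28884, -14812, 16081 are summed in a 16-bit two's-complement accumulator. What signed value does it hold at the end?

28884 + (-14812) = 14072 (0011011011111000)
14072 + 16081 = 30153 (0111010111001001)

30153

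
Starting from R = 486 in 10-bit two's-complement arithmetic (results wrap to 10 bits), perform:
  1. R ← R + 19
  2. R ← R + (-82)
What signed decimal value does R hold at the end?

Start: R = 486 = 0111100110.
R = 486 + 19 = 505 = 0111111001
R = 505 + (-82) = 423 = 0110100111

423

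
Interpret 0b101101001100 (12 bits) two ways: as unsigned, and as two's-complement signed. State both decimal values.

unsigned = 2892, signed = -1204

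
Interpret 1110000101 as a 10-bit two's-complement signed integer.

MSB is 1, so the value is negative.
Invert: 0001111010. Add 1: 0001111011 = 123. So the value is −123.

-123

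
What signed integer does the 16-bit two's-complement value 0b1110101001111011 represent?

MSB is 1, so the value is negative.
Invert: 0001010110000100. Add 1: 0001010110000101 = 5509. So the value is −5509.

-5509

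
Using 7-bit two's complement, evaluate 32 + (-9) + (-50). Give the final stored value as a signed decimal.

32 + (-9) = 23 (0010111)
23 + (-50) = -27 (1100101)

-27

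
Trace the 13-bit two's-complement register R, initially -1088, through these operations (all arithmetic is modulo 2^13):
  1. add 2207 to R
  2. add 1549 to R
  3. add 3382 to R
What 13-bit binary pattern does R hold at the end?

Start: R = -1088 = 1101111000000.
R = -1088 + 2207 = 1119 = 0010001011111
R = 1119 + 1549 = 2668 = 0101001101100
R = 2668 + 3382 = 6050; wraps to -2142 = 1011110100010

1011110100010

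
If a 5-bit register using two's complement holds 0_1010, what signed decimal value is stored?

MSB is 0, so the value is non-negative: 01010 = 10.

10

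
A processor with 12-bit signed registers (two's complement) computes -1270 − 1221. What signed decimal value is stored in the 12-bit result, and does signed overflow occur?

1605; overflow

-1270 → 101100001010
1221 → 010011000101
Subtract via negate-and-add: invert 010011000101 + 1 = 101100111011 (i.e. -1221).
  101100001010
+ 101100111011
= 011001000101  (discard carry-out 1)
Result 011001000101: MSB = 0 → value 1605.
Both addends (after negating the subtrahend) are negative but the stored result is non-negative: signed overflow. The true value -1270 − 1221 = -2491 lies outside [-2048, 2047].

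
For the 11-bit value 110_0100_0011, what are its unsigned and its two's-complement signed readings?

unsigned = 1603, signed = -445

Unsigned: 11001000011 = 1603.
Signed: MSB=1 → 1603 − 2048 = -445.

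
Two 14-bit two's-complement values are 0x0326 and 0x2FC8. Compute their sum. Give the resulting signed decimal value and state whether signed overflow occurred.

-3346; no overflow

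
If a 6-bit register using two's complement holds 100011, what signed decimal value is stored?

MSB is 1, so the value is negative.
Unsigned reading: 35. Subtract 2^6 = 64: 35 − 64 = -29.

-29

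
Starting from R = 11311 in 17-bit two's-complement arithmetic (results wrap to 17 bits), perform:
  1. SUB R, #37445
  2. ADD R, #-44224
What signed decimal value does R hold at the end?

60714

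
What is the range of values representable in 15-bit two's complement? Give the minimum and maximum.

min = -16384, max = 16383

Minimum: −2^14 = -16384.
Maximum: 2^14 − 1 = 16383.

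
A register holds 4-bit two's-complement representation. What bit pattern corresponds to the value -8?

|-8| = 8 = 1000 in 4 bits.
Invert the bits: 0111. Add 1: 1000.
Check: 1000 reads as 8 − 16 = -8.

1000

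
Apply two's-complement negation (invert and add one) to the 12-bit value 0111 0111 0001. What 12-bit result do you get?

Invert: 100010001110. Add 1: 100010001111.
Check: 011101110001 = 1905, 100010001111 = -1905.

100010001111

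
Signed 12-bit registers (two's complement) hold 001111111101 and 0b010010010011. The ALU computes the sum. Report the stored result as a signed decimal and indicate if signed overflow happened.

001111111101 = 1021 (signed)
0b010010010011 → 010010010011 = 1171 (signed)
  001111111101
+ 010010010011
= 100010010000
Result 100010010000: MSB = 1 → 2192 − 4096 = -1904.
Both addends are non-negative but the stored result is negative: signed overflow. The true value 1021 + 1171 = 2192 lies outside [-2048, 2047].

-1904; overflow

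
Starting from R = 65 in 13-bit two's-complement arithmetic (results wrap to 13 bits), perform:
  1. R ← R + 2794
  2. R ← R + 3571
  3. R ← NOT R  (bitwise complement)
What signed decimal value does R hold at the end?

1761

Start: R = 65 = 0000001000001.
R = 65 + 2794 = 2859 = 0101100101011
R = 2859 + 3571 = 6430; wraps to -1762 = 1100100011110
R = NOT 1100100011110 = 0011011100001 = 1761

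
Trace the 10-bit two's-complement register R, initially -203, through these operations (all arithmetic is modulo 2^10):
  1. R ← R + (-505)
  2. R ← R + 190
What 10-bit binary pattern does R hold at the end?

Start: R = -203 = 1100110101.
R = -203 + (-505) = -708; wraps to 316 = 0100111100
R = 316 + 190 = 506 = 0111111010

0111111010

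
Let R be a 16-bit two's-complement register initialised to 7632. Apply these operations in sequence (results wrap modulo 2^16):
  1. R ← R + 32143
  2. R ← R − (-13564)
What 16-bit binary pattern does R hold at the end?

Start: R = 7632 = 0001110111010000.
R = 7632 + 32143 = 39775; wraps to -25761 = 1001101101011111
R = -25761 − (-13564) = -12197 = 1101000001011011

1101000001011011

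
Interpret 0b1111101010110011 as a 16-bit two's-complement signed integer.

-1357

MSB is 1, so the value is negative.
Invert: 0000010101001100. Add 1: 0000010101001101 = 1357. So the value is −1357.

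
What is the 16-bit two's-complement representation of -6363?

|-6363| = 6363 = 0001100011011011 in 16 bits.
Invert the bits: 1110011100100100. Add 1: 1110011100100101.
Check: 1110011100100101 reads as 59173 − 65536 = -6363.

1110011100100101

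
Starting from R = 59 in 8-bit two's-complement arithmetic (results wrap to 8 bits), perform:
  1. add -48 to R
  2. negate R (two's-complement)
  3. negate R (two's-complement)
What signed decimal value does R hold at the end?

Start: R = 59 = 00111011.
R = 59 + (-48) = 11 = 00001011
R = −(11) = -11 = 11110101
R = −(-11) = 11 = 00001011

11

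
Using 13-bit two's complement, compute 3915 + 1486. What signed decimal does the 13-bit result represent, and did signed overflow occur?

-2791; overflow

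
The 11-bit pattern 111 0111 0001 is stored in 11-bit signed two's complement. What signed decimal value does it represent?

MSB is 1, so the value is negative.
Unsigned reading: 1905. Subtract 2^11 = 2048: 1905 − 2048 = -143.

-143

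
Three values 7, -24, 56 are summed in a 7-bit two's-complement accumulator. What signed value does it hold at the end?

7 + (-24) = -17 (1101111)
-17 + 56 = 39 (0100111)

39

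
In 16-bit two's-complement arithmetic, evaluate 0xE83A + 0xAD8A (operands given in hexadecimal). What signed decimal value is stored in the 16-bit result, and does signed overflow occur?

0xE83A = 1110100000111010 = -6086 (signed)
0xAD8A = 1010110110001010 = -21110 (signed)
  1110100000111010
+ 1010110110001010
= 1001010111000100  (discard carry-out 1)
Result 1001010111000100: MSB = 1 → 38340 − 65536 = -27196.
Both addends are negative and so is the stored result: no signed overflow.

-27196; no overflow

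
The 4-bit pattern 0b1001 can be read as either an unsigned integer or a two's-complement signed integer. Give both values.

unsigned = 9, signed = -7

Unsigned: 1001 = 9.
Signed: MSB=1 → 9 − 16 = -7.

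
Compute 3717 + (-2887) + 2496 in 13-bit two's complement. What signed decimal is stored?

3326

3717 + (-2887) = 830 (0001100111110)
830 + 2496 = 3326 (0110011111110)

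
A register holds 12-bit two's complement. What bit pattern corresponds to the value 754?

001011110010

754 is non-negative, so write it directly in 12 bits: 001011110010.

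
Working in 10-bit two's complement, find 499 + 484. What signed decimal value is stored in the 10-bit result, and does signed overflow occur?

-41; overflow

499 → 0111110011
484 → 0111100100
  0111110011
+ 0111100100
= 1111010111
Result 1111010111: MSB = 1 → 983 − 1024 = -41.
Both addends are non-negative but the stored result is negative: signed overflow. The true value 499 + 484 = 983 lies outside [-512, 511].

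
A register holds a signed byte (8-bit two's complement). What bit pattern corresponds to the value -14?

11110010

|-14| = 14 = 00001110 in 8 bits.
Invert the bits: 11110001. Add 1: 11110010.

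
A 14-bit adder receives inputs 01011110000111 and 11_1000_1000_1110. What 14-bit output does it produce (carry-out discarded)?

01000000010101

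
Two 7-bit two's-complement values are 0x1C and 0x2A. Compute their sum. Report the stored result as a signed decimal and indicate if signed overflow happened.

0x1C = 0011100 = 28 (signed)
0x2A = 0101010 = 42 (signed)
  0011100
+ 0101010
= 1000110
Result 1000110: MSB = 1 → 70 − 128 = -58.
Both addends are non-negative but the stored result is negative: signed overflow. The true value 28 + 42 = 70 lies outside [-64, 63].

-58; overflow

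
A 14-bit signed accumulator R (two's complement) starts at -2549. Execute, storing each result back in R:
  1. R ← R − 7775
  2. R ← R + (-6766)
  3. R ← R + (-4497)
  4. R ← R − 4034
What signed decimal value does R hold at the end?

Start: R = -2549 = 11011000001011.
R = -2549 − 7775 = -10324; wraps to 6060 = 01011110101100
R = 6060 + (-6766) = -706 = 11110100111110
R = -706 + (-4497) = -5203 = 10101110101101
R = -5203 − 4034 = -9237; wraps to 7147 = 01101111101011

7147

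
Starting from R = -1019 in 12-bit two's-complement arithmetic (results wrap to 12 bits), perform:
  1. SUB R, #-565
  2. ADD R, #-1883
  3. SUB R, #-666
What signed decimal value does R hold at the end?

Start: R = -1019 = 110000000101.
R = -1019 − (-565) = -454 = 111000111010
R = -454 + (-1883) = -2337; wraps to 1759 = 011011011111
R = 1759 − (-666) = 2425; wraps to -1671 = 100101111001

-1671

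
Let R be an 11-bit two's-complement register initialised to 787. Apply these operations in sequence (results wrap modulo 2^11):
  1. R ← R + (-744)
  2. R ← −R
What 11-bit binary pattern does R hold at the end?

11111010101

Start: R = 787 = 01100010011.
R = 787 + (-744) = 43 = 00000101011
R = −(43) = -43 = 11111010101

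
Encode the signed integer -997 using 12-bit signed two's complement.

|-997| = 997 = 001111100101 in 12 bits.
Invert the bits: 110000011010. Add 1: 110000011011.

110000011011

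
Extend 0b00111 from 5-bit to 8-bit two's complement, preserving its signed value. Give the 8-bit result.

MSB of 00111 is 0; replicate it into the new high bits.
000|00111 → 00000111 (still 7).

00000111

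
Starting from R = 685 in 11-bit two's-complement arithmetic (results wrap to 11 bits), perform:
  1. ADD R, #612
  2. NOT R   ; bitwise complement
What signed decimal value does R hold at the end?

Start: R = 685 = 01010101101.
R = 685 + 612 = 1297; wraps to -751 = 10100010001
R = NOT 10100010001 = 01011101110 = 750

750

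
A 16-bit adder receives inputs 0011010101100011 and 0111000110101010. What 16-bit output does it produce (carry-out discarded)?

  0011010101100011
+ 0111000110101010
= 1010011100001101

1010011100001101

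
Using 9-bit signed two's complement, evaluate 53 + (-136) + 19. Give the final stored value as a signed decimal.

-64

53 + (-136) = -83 (110101101)
-83 + 19 = -64 (111000000)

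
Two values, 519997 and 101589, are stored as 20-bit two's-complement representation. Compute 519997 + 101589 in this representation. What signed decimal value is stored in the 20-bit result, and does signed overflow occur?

-426990; overflow

519997 → 01111110111100111101
101589 → 00011000110011010101
  01111110111100111101
+ 00011000110011010101
= 10010111110000010010
Result 10010111110000010010: MSB = 1 → 621586 − 1048576 = -426990.
Both addends are non-negative but the stored result is negative: signed overflow. The true value 519997 + 101589 = 621586 lies outside [-524288, 524287].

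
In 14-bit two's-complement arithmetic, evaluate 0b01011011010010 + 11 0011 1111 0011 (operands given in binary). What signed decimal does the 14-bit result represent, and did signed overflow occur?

2757; no overflow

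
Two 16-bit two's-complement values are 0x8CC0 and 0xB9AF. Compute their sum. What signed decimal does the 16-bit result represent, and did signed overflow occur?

18031; overflow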